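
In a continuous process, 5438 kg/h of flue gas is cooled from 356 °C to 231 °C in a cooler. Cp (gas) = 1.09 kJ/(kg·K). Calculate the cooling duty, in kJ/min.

Q_c = 12300 kJ/min

Q = ṁ·Cp·ΔT = 5438 × 1.09 × (231 − 356) = -740930 kJ/h
Converting: 740930 / 3600 s = 205.81 kW
Cooling duty = 12349 kJ/min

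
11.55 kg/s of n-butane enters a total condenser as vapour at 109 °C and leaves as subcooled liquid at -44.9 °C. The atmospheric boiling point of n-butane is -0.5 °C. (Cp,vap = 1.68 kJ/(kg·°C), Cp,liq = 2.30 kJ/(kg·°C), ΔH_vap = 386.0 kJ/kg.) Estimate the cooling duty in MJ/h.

Q_c = 27900 MJ/h

vapour 109→-0.5 °C: -183.96 kJ/kg
condensation at -0.5 °C: -386 kJ/kg
liquid -0.5→-44.9 °C: -102.12 kJ/kg
Δh = -183.96 + -386 + -102.12 = -672.08 kJ/kg
Q = ṁ·Δh = 11.55 kg/s × -672.08 kJ/kg = -7762.5 kJ/s
|Q| = 7762.5 kW = 27945 MJ/h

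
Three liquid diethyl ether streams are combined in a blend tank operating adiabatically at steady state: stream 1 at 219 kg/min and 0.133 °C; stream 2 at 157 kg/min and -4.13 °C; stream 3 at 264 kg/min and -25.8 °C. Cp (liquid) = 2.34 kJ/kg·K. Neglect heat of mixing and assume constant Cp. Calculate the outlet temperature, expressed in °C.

T_out = -11.6 °C

No heat crosses the boundary, so H_out = H_in.
Σ ṁᵢCp,ᵢTᵢ = 219×2.34×0.133 + 157×2.34×-4.13 + 264×2.34×-25.8 = -17387
Σ ṁᵢCp,ᵢ = 219×2.34 + 157×2.34 + 264×2.34 = 1497.6
T_out = -17387 / 1497.6 = -11.61 °C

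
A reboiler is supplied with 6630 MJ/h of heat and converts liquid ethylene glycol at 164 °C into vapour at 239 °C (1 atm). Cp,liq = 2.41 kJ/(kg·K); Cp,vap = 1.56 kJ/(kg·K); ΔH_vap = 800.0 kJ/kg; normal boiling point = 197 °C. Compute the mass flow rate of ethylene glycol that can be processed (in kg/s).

ṁ = 1.95 kg/s

Δh = 2.41×(197−164) + 800.0 + 1.56×(239−197) = 945.05 kJ/kg
Q = 6630 MJ/h = 1841.7 kJ/s = 1841.7 kJ/s
ṁ = Q/Δh = 1841.7 / 945.05 = 1.9488 kg/s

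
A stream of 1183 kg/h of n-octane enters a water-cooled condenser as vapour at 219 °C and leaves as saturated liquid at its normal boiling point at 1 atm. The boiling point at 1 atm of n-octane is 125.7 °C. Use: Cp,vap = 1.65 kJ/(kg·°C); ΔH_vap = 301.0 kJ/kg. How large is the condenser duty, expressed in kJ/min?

vapour 219→125.7 °C: -153.94 kJ/kg
condensation at 125.7 °C: -301 kJ/kg
Δh = -153.94 + -301 = -454.94 kJ/kg
Q = ṁ·Δh = 1183 kg/h × -454.94 kJ/kg = -538200 kJ/h
|Q| = 149.5 kW = 8970 kJ/min

Q_c = 8970 kJ/min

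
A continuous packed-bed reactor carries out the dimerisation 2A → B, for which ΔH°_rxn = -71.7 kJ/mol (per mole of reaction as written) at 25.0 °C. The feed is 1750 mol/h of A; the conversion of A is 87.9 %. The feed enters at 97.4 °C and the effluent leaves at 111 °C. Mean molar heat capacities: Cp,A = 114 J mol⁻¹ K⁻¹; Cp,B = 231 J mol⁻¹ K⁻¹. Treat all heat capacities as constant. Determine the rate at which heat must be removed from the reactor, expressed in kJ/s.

Extent of reaction ξ = 0.879 × 1750 / 2 = 769.12 mol/h
Reaction term: ξ·ΔH°_rxn = 769.12 × -71.7 = -55146 kJ/h
Sensible, feed 97.4→25 °C: -14444 kJ/h
Outlet flows (mol/h): A 211.75, B 769.12
Sensible, products 25→111 °C: 17355 kJ/h
Q = ΔH = -52235 kJ/h = -14.51 kW
Heat removed = 14.51 kJ/s

Q_out = 14.5 kJ/s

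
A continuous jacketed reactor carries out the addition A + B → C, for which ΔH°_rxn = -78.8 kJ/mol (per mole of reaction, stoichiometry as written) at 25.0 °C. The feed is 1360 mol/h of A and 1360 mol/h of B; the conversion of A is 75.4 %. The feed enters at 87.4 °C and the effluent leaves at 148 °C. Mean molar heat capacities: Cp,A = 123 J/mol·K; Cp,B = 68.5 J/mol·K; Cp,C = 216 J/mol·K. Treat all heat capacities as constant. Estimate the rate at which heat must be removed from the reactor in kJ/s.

Extent of reaction ξ = 0.754 × 1360 = 1025.4 mol/h
Reaction term: ξ·ΔH°_rxn = 1025.4 × -78.8 = -80805 kJ/h
Sensible, feed 87.4→25 °C: -16251 kJ/h
Outlet flows (mol/h): A 334.56, B 334.56, C 1025.4
Sensible, products 25→148 °C: 35124 kJ/h
Q = ΔH = -61932 kJ/h = -17.203 kW
Heat removed = 17.203 kJ/s

Q_out = 17.2 kJ/s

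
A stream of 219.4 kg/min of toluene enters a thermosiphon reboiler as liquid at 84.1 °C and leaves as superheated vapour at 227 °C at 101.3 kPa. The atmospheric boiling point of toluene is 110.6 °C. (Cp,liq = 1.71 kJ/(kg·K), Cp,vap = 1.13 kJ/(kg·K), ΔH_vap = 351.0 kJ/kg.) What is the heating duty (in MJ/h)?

Q = 6950 MJ/h

liquid 84.1→110.6 °C: 45.315 kJ/kg
vaporisation at 110.6 °C: 351 kJ/kg
vapour 110.6→227 °C: 131.53 kJ/kg
Δh = 45.315 + 351 + 131.53 = 527.85 kJ/kg
Q = ṁ·Δh = 219.4 kg/min × 527.85 kJ/kg = 115810 kJ/min
|Q| = 1930.2 kW = 6948.6 MJ/h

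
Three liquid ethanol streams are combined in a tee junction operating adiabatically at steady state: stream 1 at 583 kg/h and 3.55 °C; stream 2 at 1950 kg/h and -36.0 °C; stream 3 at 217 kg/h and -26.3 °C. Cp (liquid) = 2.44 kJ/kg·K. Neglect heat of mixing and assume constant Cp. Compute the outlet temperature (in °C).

T_out = -26.8 °C

No heat crosses the boundary, so H_out = H_in.
Σ ṁᵢCp,ᵢTᵢ = 583×2.44×3.55 + 1950×2.44×-36.0 + 217×2.44×-26.3 = -180160
Σ ṁᵢCp,ᵢ = 583×2.44 + 1950×2.44 + 217×2.44 = 6710
T_out = -180160 / 6710 = -26.85 °C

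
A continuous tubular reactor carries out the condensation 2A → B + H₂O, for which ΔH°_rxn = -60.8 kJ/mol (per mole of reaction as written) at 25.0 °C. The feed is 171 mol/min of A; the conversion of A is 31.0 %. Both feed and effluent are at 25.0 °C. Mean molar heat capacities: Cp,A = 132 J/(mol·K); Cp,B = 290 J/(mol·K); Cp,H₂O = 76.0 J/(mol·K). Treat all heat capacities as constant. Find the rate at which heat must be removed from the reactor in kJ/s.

Extent of reaction ξ = 0.310 × 171 / 2 = 26.505 mol/min
Reaction term: ξ·ΔH°_rxn = 26.505 × -60.8 = -1611.5 kJ/min
Q = ΔH = -1611.5 kJ/min = -26.858 kW
Heat removed = 26.858 kJ/s

Q_out = 26.9 kJ/s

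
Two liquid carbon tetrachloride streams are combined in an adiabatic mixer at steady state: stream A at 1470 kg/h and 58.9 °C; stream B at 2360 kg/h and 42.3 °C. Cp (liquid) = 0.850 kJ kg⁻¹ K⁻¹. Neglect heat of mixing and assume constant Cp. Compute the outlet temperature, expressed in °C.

No heat crosses the boundary, so H_out = H_in.
T_out = Σ ṁᵢCp,ᵢTᵢ / Σ ṁᵢCp,ᵢ
      = 158450 / 3255.5 = 48.671 °C

T_out = 48.7 °C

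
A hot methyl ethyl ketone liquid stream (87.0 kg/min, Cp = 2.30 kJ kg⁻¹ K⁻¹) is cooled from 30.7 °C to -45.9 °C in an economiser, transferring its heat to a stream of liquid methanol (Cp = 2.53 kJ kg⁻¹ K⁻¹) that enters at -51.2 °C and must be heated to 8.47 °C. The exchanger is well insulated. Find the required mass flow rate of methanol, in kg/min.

Heat released by hot stream: Q = 87.0 × 2.30 × (30.7 − -45.9) = 15328 kJ/min
Energy balance on cold side (adiabatic exchanger): Q = ṁ_c·Cp_c·(T_c,out − T_c,in)
ṁ_c = 15328 / [2.53 × (8.47 − -51.2)] = 101.53 kg/min

ṁ_c = 102 kg/min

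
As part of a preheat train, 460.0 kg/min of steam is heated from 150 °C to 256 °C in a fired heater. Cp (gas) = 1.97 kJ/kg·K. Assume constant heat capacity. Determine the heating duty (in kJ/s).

Q = ṁ·Cp·ΔT = 460.0 × 1.97 × (256 − 150) = 96057 kJ/min
Converting: 96057 / 60 s = 1601 kW

Q = 1600 kJ/s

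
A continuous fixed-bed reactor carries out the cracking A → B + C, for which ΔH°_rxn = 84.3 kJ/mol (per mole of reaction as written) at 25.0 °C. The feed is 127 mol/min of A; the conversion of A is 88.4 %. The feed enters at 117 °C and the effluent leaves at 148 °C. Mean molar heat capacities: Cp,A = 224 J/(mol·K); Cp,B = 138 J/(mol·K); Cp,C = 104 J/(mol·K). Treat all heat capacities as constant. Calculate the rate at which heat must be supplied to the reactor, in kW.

Extent of reaction ξ = 0.884 × 127 = 112.27 mol/min
Reaction term: ξ·ΔH°_rxn = 112.27 × 84.3 = 9464.2 kJ/min
Sensible, feed 117→25 °C: -2617.2 kJ/min
Outlet flows (mol/min): A 14.732, B 112.27, C 112.27
Sensible, products 25→148 °C: 3747.7 kJ/min
Q = ΔH = 10595 kJ/min = 176.58 kW
Heat supplied = 176.58 kW

Q_in = 177 kW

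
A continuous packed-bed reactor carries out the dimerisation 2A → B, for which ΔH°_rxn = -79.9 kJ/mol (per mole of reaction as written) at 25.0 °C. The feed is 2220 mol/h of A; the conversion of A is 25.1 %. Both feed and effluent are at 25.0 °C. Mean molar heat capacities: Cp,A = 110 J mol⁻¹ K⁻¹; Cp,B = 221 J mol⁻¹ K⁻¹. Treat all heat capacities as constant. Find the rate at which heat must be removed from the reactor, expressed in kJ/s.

Q_out = 6.18 kJ/s

Extent of reaction ξ = 0.251 × 2220 / 2 = 278.61 mol/h
Reaction term: ξ·ΔH°_rxn = 278.61 × -79.9 = -22261 kJ/h
Q = ΔH = -22261 kJ/h = -6.1836 kW
Heat removed = 6.1836 kJ/s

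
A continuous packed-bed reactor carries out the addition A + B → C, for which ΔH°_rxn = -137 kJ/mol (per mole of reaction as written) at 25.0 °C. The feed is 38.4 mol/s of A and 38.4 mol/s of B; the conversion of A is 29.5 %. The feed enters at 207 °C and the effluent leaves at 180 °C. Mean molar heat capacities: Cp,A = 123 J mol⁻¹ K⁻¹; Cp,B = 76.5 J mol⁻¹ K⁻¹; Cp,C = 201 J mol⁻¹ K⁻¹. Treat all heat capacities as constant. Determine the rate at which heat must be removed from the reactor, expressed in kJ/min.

Extent of reaction ξ = 0.295 × 38.4 = 11.328 mol/s
Reaction term: ξ·ΔH°_rxn = 11.328 × -137 = -1551.9 kJ/s
Sensible, feed 207→25 °C: -1394.3 kJ/s
Outlet flows (mol/s): A 27.072, B 27.072, C 11.328
Sensible, products 25→180 °C: 1190.1 kJ/s
Q = ΔH = -1756.1 kJ/s = -1756.1 kW
Heat removed = 105370 kJ/min

Q_out = 105000 kJ/min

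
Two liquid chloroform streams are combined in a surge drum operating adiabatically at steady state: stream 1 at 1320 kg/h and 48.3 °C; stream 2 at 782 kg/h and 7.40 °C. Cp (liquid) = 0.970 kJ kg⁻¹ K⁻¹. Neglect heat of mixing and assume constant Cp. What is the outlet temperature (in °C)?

No heat crosses the boundary, so H_out = H_in.
Σ ṁᵢCp,ᵢTᵢ = 1320×0.970×48.3 + 782×0.970×7.40 = 67457
Σ ṁᵢCp,ᵢ = 1320×0.970 + 782×0.970 = 2038.9
T_out = 67457 / 2038.9 = 33.084 °C

T_out = 33.1 °C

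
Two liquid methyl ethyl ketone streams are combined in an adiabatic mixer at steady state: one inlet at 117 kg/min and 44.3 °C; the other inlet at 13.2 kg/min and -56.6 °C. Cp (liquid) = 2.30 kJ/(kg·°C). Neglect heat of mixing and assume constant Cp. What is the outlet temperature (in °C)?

T_out = 34.1 °C

Adiabatic, steady state ⇒ Σ ṁᵢCp,ᵢ(T_out − Tᵢ) = 0
Σ ṁᵢCp,ᵢTᵢ = 117×2.30×44.3 + 13.2×2.30×-56.6 = 10203
Σ ṁᵢCp,ᵢ = 117×2.30 + 13.2×2.30 = 299.46
T_out = 10203 / 299.46 = 34.071 °C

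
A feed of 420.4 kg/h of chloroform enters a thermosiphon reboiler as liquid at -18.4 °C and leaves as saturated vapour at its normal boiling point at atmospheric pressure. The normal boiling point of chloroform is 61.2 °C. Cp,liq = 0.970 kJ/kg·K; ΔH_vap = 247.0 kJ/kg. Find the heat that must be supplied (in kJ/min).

Q = 2270 kJ/min

liquid -18.4→61.2 °C: 77.212 kJ/kg
vaporisation at 61.2 °C: 247 kJ/kg
Δh = 77.212 + 247 = 324.21 kJ/kg
Q = ṁ·Δh = 420.4 kg/h × 324.21 kJ/kg = 136300 kJ/h
|Q| = 37.861 kW = 2271.6 kJ/min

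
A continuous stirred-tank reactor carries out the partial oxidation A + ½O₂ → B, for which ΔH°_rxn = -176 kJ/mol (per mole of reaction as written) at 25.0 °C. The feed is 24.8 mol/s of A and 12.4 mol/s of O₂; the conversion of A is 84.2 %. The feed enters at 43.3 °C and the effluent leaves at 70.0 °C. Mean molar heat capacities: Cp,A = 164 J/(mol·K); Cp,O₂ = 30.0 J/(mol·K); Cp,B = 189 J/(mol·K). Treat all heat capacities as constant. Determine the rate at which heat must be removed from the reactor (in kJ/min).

Extent of reaction ξ = 0.842 × 24.8 = 20.882 mol/s
Reaction term: ξ·ΔH°_rxn = 20.882 × -176 = -3675.2 kJ/s
Sensible, feed 43.3→25 °C: -81.237 kJ/s
Outlet flows (mol/s): A 3.9184, O₂ 1.9592, B 20.882
Sensible, products 25→70.0 °C: 209.16 kJ/s
Q = ΔH = -3547.2 kJ/s = -3547.2 kW
Heat removed = 212830 kJ/min

Q_out = 213000 kJ/min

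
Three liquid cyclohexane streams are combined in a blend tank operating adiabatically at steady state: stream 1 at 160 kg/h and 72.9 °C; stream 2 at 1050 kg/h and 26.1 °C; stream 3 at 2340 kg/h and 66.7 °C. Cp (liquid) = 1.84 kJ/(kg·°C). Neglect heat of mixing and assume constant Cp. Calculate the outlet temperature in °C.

No heat crosses the boundary, so H_out = H_in.
T_out = Σ ṁᵢCp,ᵢTᵢ / Σ ṁᵢCp,ᵢ
      = 359070 / 6532 = 54.971 °C

T_out = 55.0 °C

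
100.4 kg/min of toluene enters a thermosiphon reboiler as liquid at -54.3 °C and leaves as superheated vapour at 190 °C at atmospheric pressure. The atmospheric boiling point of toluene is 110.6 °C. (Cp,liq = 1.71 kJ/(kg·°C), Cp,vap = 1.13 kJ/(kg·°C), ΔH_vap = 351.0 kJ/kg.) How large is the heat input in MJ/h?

liquid -54.3→110.6 °C: 281.98 kJ/kg
vaporisation at 110.6 °C: 351 kJ/kg
vapour 110.6→190 °C: 89.722 kJ/kg
Δh = 281.98 + 351 + 89.722 = 722.7 kJ/kg
Q = ṁ·Δh = 100.4 kg/min × 722.7 kJ/kg = 72559 kJ/min
|Q| = 1209.3 kW = 4353.6 MJ/h

Q = 4350 MJ/h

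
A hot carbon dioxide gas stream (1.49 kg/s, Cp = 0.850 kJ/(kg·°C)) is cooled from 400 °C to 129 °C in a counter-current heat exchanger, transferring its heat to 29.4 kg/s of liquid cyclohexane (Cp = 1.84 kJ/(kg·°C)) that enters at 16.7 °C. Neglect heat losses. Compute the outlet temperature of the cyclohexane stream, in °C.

T_c,out = 23.0 °C

Heat released by hot stream: Q = 1.49 × 0.850 × (400 − 129) = 343.22 kJ/s
Energy balance on cold side (adiabatic exchanger): Q = ṁ_c·Cp_c·(T_c,out − T_c,in)
T_c,out = 16.7 + 343.22/(29.4 × 1.84) = 23.045 °C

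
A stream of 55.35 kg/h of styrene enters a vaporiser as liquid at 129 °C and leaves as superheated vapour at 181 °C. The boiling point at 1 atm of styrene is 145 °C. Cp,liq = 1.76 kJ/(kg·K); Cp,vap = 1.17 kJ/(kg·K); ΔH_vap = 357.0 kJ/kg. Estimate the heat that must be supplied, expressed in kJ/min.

Q = 394 kJ/min

liquid 129→145 °C: 28.16 kJ/kg
vaporisation at 145 °C: 357 kJ/kg
vapour 145→181 °C: 42.12 kJ/kg
Δh = 28.16 + 357 + 42.12 = 427.28 kJ/kg
Q = ṁ·Δh = 55.35 kg/h × 427.28 kJ/kg = 23650 kJ/h
|Q| = 6.5694 kW = 394.17 kJ/min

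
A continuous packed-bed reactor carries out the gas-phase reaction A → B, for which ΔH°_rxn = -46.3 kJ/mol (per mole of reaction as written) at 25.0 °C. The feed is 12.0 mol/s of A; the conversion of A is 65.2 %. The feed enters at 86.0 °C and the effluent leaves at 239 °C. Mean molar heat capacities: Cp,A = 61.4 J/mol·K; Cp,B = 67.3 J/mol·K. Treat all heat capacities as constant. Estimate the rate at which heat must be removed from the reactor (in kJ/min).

Extent of reaction ξ = 0.652 × 12.0 = 7.824 mol/s
Reaction term: ξ·ΔH°_rxn = 7.824 × -46.3 = -362.25 kJ/s
Sensible, feed 86.0→25 °C: -44.945 kJ/s
Outlet flows (mol/s): A 4.176, B 7.824
Sensible, products 25→239 °C: 167.55 kJ/s
Q = ΔH = -239.64 kJ/s = -239.64 kW
Heat removed = 14379 kJ/min

Q_out = 14400 kJ/min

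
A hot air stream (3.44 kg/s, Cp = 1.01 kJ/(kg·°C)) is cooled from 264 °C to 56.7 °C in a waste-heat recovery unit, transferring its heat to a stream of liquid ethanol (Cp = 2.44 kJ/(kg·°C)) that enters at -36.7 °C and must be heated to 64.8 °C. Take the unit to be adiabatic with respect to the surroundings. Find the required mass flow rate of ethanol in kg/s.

ṁ_c = 2.91 kg/s

Heat released by hot stream: Q = 3.44 × 1.01 × (264 − 56.7) = 720.24 kJ/s
Energy balance on cold side (adiabatic exchanger): Q = ṁ_c·Cp_c·(T_c,out − T_c,in)
ṁ_c = 720.24 / [2.44 × (64.8 − -36.7)] = 2.9082 kg/s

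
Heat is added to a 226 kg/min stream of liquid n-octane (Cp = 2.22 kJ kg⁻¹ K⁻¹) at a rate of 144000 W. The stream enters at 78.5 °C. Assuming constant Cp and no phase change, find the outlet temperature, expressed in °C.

Q = 144000 W = 8640 kJ/min
ΔT = Q/(ṁ·Cp) = 8640/(226×2.22) = 17.221 K
T_out = 78.5 + 17.221 = 95.721 °C

T_out = 95.7 °C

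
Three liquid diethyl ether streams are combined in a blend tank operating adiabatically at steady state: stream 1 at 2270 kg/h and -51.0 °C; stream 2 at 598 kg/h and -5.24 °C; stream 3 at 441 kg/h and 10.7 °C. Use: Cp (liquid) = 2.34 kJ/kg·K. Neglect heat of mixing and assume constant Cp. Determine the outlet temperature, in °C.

Adiabatic, steady state ⇒ Σ ṁᵢCp,ᵢ(T_out − Tᵢ) = 0
Σ ṁᵢCp,ᵢTᵢ = 2270×2.34×-51.0 + 598×2.34×-5.24 + 441×2.34×10.7 = -267190
Σ ṁᵢCp,ᵢ = 2270×2.34 + 598×2.34 + 441×2.34 = 7743.1
T_out = -267190 / 7743.1 = -34.507 °C

T_out = -34.5 °C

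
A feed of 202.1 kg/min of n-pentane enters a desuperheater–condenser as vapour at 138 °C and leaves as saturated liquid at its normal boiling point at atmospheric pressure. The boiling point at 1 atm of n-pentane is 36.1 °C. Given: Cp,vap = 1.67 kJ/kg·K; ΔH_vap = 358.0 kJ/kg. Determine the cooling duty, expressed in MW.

Q_c = 1.78 MW

vapour 138→36.1 °C: -170.17 kJ/kg
condensation at 36.1 °C: -358 kJ/kg
Δh = -170.17 + -358 = -528.17 kJ/kg
Q = ṁ·Δh = 202.1 kg/min × -528.17 kJ/kg = -106740 kJ/min
|Q| = 1779.1 kW = 1.7791 MW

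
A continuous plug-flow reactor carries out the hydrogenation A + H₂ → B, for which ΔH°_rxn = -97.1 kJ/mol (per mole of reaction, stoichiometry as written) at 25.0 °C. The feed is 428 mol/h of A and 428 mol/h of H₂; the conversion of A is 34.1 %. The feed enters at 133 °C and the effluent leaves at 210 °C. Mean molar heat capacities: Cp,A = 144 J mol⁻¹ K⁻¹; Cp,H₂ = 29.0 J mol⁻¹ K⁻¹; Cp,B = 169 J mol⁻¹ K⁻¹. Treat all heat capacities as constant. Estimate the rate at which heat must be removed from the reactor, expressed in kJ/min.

Q_out = 143 kJ/min

Extent of reaction ξ = 0.341 × 428 = 145.95 mol/h
Reaction term: ξ·ΔH°_rxn = 145.95 × -97.1 = -14172 kJ/h
Sensible, feed 133→25 °C: -7996.8 kJ/h
Outlet flows (mol/h): A 282.05, H₂ 282.05, B 145.95
Sensible, products 25→210 °C: 13590 kJ/h
Q = ΔH = -8578.2 kJ/h = -2.3828 kW
Heat removed = 142.97 kJ/min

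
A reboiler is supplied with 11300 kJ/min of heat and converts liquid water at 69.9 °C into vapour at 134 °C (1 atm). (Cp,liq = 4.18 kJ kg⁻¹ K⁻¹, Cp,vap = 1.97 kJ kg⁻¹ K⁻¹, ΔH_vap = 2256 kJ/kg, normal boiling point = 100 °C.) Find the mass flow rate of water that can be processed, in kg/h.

Δh = 4.18×(100−69.9) + 2256 + 1.97×(134−100) = 2448.8 kJ/kg
Q = 11300 kJ/min = 188.33 kJ/s = 678000 kJ/h
ṁ = Q/Δh = 678000 / 2448.8 = 276.87 kg/h

ṁ = 277 kg/h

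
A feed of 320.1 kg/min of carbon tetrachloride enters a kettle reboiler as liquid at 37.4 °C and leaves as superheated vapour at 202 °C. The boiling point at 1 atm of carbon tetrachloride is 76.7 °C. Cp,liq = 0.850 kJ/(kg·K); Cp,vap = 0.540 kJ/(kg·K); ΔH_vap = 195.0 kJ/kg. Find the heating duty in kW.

Q = 1580 kW

liquid 37.4→76.7 °C: 33.405 kJ/kg
vaporisation at 76.7 °C: 195 kJ/kg
vapour 76.7→202 °C: 67.662 kJ/kg
Δh = 33.405 + 195 + 67.662 = 296.07 kJ/kg
Q = ṁ·Δh = 320.1 kg/min × 296.07 kJ/kg = 94771 kJ/min
|Q| = 1579.5 kW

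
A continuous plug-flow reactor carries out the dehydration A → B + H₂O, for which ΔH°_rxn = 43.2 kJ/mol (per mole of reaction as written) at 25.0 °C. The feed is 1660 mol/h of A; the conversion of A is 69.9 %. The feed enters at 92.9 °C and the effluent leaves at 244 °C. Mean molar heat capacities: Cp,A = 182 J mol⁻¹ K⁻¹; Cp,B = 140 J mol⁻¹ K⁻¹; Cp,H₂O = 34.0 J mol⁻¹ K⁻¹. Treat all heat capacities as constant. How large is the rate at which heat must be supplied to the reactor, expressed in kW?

Q_in = 26.0 kW

Extent of reaction ξ = 0.699 × 1660 = 1160.3 mol/h
Reaction term: ξ·ΔH°_rxn = 1160.3 × 43.2 = 50127 kJ/h
Sensible, feed 92.9→25 °C: -20514 kJ/h
Outlet flows (mol/h): A 499.66, B 1160.3, H₂O 1160.3
Sensible, products 25→244 °C: 64131 kJ/h
Q = ΔH = 93744 kJ/h = 26.04 kW
Heat supplied = 26.04 kW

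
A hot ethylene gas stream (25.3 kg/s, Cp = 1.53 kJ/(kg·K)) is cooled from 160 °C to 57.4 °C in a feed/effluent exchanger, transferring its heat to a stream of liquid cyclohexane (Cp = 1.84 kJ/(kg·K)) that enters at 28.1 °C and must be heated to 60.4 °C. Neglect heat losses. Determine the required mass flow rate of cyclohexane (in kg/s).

ṁ_c = 66.8 kg/s

Heat released by hot stream: Q = 25.3 × 1.53 × (160 − 57.4) = 3971.5 kJ/s
Energy balance on cold side (adiabatic exchanger): Q = ṁ_c·Cp_c·(T_c,out − T_c,in)
ṁ_c = 3971.5 / [1.84 × (60.4 − 28.1)] = 66.825 kg/s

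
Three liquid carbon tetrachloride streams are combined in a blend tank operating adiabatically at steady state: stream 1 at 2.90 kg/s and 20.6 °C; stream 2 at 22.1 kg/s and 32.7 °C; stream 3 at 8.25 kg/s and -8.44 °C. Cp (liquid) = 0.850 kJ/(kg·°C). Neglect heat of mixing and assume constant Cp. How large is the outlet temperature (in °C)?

T_out = 21.4 °C

No heat crosses the boundary, so H_out = H_in.
T_out = Σ ṁᵢCp,ᵢTᵢ / Σ ṁᵢCp,ᵢ
      = 605.86 / 28.262 = 21.437 °C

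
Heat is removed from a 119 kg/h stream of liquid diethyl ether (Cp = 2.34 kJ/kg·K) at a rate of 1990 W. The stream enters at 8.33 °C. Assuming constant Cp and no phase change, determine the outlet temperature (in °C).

T_out = -17.4 °C

Q = 1990 W = 7164 kJ/h
ΔT = Q/(ṁ·Cp) = 7164/(119×2.34) = 25.727 K
T_out = 8.33 − 25.727 = -17.397 °C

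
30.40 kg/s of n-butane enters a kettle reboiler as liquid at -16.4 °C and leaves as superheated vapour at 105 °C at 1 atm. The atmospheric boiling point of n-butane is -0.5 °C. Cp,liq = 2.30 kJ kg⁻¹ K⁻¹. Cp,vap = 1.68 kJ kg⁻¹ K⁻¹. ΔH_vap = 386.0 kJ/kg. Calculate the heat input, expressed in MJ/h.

liquid -16.4→-0.5 °C: 36.57 kJ/kg
vaporisation at -0.5 °C: 386 kJ/kg
vapour -0.5→105 °C: 177.24 kJ/kg
Δh = 36.57 + 386 + 177.24 = 599.81 kJ/kg
Q = ṁ·Δh = 30.40 kg/s × 599.81 kJ/kg = 18234 kJ/s
|Q| = 18234 kW = 65643 MJ/h

Q = 65600 MJ/h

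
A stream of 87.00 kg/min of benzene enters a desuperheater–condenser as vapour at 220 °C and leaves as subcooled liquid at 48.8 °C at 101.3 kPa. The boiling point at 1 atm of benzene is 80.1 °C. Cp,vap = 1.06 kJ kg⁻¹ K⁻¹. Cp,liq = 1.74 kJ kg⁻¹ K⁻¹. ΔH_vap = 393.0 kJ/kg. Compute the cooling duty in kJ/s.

vapour 220→80.1 °C: -148.29 kJ/kg
condensation at 80.1 °C: -393 kJ/kg
liquid 80.1→48.8 °C: -54.462 kJ/kg
Δh = -148.29 + -393 + -54.462 = -595.76 kJ/kg
Q = ṁ·Δh = 87.00 kg/min × -595.76 kJ/kg = -51831 kJ/min
|Q| = 863.85 kW

Q_c = 864 kJ/s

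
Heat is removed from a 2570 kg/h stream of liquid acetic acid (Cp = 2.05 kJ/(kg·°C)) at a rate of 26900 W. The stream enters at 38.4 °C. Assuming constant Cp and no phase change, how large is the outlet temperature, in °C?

Q = 26900 W = 96840 kJ/h
ΔT = Q/(ṁ·Cp) = 96840/(2570×2.05) = 18.381 K
T_out = 38.4 − 18.381 = 20.019 °C

T_out = 20.0 °C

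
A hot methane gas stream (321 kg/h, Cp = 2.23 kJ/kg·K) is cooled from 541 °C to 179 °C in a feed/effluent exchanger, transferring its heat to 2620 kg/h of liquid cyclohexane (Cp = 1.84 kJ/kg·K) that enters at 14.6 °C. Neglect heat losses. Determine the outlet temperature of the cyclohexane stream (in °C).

T_c,out = 68.4 °C

Heat released by hot stream: Q = 321 × 2.23 × (541 − 179) = 259130 kJ/h
Energy balance on cold side (adiabatic exchanger): Q = ṁ_c·Cp_c·(T_c,out − T_c,in)
T_c,out = 14.6 + 259130/(2620 × 1.84) = 68.353 °C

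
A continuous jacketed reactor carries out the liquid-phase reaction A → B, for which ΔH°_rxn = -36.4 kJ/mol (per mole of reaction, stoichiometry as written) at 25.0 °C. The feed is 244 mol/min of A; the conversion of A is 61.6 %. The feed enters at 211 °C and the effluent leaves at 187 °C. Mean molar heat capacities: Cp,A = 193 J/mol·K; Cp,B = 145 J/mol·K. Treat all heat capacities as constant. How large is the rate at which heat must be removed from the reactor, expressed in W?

Extent of reaction ξ = 0.616 × 244 = 150.3 mol/min
Reaction term: ξ·ΔH°_rxn = 150.3 × -36.4 = -5471.1 kJ/min
Sensible, feed 211→25 °C: -8759.1 kJ/min
Outlet flows (mol/min): A 93.696, B 150.3
Sensible, products 25→187 °C: 6460.1 kJ/min
Q = ΔH = -7770 kJ/min = -129.5 kW
Heat removed = 129500 W

Q_out = 130000 W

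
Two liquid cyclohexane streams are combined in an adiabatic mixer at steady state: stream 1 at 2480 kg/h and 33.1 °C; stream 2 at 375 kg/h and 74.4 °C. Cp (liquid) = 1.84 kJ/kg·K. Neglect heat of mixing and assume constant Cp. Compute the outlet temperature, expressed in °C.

T_out = 38.5 °C

Energy balance with Q = 0: Σ ṁᵢCp,ᵢ(T_out − Tᵢ) = 0
Σ ṁᵢCp,ᵢTᵢ = 2480×1.84×33.1 + 375×1.84×74.4 = 202380
Σ ṁᵢCp,ᵢ = 2480×1.84 + 375×1.84 = 5253.2
T_out = 202380 / 5253.2 = 38.525 °C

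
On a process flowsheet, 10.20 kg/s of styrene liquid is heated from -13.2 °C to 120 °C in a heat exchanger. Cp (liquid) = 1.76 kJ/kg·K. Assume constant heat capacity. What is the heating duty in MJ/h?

Q = ṁ·Cp·ΔT = 10.20 × 1.76 × (120 − -13.2) = 2391.2 kJ/s
Heating duty = 8608.3 MJ/h

Q = 8610 MJ/h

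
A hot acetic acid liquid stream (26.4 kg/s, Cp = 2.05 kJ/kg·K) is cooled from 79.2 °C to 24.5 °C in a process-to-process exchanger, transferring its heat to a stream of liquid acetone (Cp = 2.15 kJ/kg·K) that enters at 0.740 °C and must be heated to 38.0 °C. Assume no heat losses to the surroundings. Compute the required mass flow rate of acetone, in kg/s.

Heat released by hot stream: Q = 26.4 × 2.05 × (79.2 − 24.5) = 2960.4 kJ/s
Energy balance on cold side (adiabatic exchanger): Q = ṁ_c·Cp_c·(T_c,out − T_c,in)
ṁ_c = 2960.4 / [2.15 × (38.0 − 0.740)] = 36.954 kg/s

ṁ_c = 37.0 kg/s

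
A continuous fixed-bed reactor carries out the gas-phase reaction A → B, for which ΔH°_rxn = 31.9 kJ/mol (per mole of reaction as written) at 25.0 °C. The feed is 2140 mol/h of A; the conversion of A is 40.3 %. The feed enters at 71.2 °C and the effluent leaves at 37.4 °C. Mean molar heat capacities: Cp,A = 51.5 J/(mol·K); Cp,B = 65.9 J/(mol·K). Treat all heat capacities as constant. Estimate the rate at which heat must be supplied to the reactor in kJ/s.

Q_in = 6.65 kJ/s

Extent of reaction ξ = 0.403 × 2140 = 862.42 mol/h
Reaction term: ξ·ΔH°_rxn = 862.42 × 31.9 = 27511 kJ/h
Sensible, feed 71.2→25 °C: -5091.7 kJ/h
Outlet flows (mol/h): A 1277.6, B 862.42
Sensible, products 25→37.4 °C: 1520.6 kJ/h
Q = ΔH = 23940 kJ/h = 6.65 kW
Heat supplied = 6.65 kJ/s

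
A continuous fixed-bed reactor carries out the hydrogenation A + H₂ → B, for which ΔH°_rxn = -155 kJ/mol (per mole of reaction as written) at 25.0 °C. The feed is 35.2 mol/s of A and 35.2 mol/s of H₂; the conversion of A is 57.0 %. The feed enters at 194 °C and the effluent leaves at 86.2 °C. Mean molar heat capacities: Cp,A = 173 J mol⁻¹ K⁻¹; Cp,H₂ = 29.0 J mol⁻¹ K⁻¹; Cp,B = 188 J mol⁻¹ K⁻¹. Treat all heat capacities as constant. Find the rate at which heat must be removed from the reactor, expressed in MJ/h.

Q_out = 14000 MJ/h

Extent of reaction ξ = 0.570 × 35.2 = 20.064 mol/s
Reaction term: ξ·ΔH°_rxn = 20.064 × -155 = -3109.9 kJ/s
Sensible, feed 194→25 °C: -1201.7 kJ/s
Outlet flows (mol/s): A 15.136, H₂ 15.136, B 20.064
Sensible, products 25→86.2 °C: 417.97 kJ/s
Q = ΔH = -3893.6 kJ/s = -3893.6 kW
Heat removed = 14017 MJ/h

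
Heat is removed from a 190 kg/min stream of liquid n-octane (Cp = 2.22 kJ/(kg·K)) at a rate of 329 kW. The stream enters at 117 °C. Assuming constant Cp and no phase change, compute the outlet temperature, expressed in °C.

Q = 329 kW = 19740 kJ/min
ΔT = Q/(ṁ·Cp) = 19740/(190×2.22) = 46.799 K
T_out = 117 − 46.799 = 70.201 °C

T_out = 70.2 °C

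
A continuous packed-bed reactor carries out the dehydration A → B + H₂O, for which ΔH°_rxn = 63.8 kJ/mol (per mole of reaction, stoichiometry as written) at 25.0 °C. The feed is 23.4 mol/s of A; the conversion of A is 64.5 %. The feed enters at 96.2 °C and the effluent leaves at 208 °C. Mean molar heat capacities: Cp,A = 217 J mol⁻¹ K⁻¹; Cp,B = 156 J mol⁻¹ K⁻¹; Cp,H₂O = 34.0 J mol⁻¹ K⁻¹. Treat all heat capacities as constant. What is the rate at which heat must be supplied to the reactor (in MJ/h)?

Q_in = 5240 MJ/h

Extent of reaction ξ = 0.645 × 23.4 = 15.093 mol/s
Reaction term: ξ·ΔH°_rxn = 15.093 × 63.8 = 962.93 kJ/s
Sensible, feed 96.2→25 °C: -361.54 kJ/s
Outlet flows (mol/s): A 8.307, B 15.093, H₂O 15.093
Sensible, products 25→208 °C: 854.66 kJ/s
Q = ΔH = 1456.1 kJ/s = 1456.1 kW
Heat supplied = 5241.8 MJ/h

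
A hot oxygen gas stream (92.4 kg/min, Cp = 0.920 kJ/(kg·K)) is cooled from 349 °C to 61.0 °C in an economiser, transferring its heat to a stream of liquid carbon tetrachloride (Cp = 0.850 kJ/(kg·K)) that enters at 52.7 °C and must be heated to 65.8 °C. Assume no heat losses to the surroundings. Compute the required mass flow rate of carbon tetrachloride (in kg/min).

Heat released by hot stream: Q = 92.4 × 0.920 × (349 − 61.0) = 24482 kJ/min
Energy balance on cold side (adiabatic exchanger): Q = ṁ_c·Cp_c·(T_c,out − T_c,in)
ṁ_c = 24482 / [0.850 × (65.8 − 52.7)] = 2198.7 kg/min

ṁ_c = 2200 kg/min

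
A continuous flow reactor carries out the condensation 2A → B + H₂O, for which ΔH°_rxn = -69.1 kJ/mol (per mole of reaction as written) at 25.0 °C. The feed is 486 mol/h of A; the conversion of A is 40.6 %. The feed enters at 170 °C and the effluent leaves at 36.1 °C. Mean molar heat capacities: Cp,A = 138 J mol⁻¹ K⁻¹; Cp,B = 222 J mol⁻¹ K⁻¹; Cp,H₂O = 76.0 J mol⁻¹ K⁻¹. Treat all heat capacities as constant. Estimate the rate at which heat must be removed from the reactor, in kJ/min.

Q_out = 263 kJ/min

Extent of reaction ξ = 0.406 × 486 / 2 = 98.658 mol/h
Reaction term: ξ·ΔH°_rxn = 98.658 × -69.1 = -6817.3 kJ/h
Sensible, feed 170→25 °C: -9724.9 kJ/h
Outlet flows (mol/h): A 288.68, B 98.658, H₂O 98.658
Sensible, products 25→36.1 °C: 768.55 kJ/h
Q = ΔH = -15774 kJ/h = -4.3816 kW
Heat removed = 262.89 kJ/min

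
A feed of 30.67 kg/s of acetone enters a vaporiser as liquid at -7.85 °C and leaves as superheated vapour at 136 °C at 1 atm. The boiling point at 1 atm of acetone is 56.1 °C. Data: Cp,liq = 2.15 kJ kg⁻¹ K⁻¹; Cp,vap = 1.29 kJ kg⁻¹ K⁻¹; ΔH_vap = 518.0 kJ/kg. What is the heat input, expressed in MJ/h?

liquid -7.85→56.1 °C: 137.49 kJ/kg
vaporisation at 56.1 °C: 518 kJ/kg
vapour 56.1→136 °C: 103.07 kJ/kg
Δh = 137.49 + 518 + 103.07 = 758.56 kJ/kg
Q = ṁ·Δh = 30.67 kg/s × 758.56 kJ/kg = 23265 kJ/s
|Q| = 23265 kW = 83755 MJ/h

Q = 83800 MJ/h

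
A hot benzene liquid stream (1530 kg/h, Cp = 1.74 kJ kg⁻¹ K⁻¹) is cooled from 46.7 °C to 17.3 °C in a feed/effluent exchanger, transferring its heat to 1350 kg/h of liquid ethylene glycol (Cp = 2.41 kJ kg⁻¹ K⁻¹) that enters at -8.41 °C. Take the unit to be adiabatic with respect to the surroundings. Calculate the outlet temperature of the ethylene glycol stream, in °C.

T_c,out = 15.6 °C

Heat released by hot stream: Q = 1530 × 1.74 × (46.7 − 17.3) = 78269 kJ/h
Energy balance on cold side (adiabatic exchanger): Q = ṁ_c·Cp_c·(T_c,out − T_c,in)
T_c,out = -8.41 + 78269/(1350 × 2.41) = 15.647 °C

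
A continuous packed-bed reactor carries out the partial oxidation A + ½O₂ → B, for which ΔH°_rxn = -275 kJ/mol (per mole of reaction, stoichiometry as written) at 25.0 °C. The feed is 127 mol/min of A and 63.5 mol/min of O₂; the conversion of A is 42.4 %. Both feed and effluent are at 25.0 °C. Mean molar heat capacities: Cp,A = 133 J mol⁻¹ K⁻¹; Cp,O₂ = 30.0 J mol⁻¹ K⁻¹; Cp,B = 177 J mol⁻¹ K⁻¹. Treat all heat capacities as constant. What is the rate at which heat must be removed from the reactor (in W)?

Extent of reaction ξ = 0.424 × 127 = 53.848 mol/min
Reaction term: ξ·ΔH°_rxn = 53.848 × -275 = -14808 kJ/min
Q = ΔH = -14808 kJ/min = -246.8 kW
Heat removed = 246800 W

Q_out = 247000 W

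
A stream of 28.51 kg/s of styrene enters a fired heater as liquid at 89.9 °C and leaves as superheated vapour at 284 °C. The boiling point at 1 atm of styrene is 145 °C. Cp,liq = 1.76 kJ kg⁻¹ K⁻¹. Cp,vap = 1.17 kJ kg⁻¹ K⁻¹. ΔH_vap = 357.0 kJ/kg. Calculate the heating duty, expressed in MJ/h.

liquid 89.9→145 °C: 96.976 kJ/kg
vaporisation at 145 °C: 357 kJ/kg
vapour 145→284 °C: 162.63 kJ/kg
Δh = 96.976 + 357 + 162.63 = 616.61 kJ/kg
Q = ṁ·Δh = 28.51 kg/s × 616.61 kJ/kg = 17579 kJ/s
|Q| = 17579 kW = 63286 MJ/h

Q = 63300 MJ/h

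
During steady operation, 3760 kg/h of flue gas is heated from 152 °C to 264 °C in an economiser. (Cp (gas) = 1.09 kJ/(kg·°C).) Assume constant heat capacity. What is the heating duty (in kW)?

Q = 128 kW

Q = ṁ·Cp·ΔT = 3760 × 1.09 × (264 − 152) = 459020 kJ/h
Converting: 459020 / 3600 s = 127.51 kW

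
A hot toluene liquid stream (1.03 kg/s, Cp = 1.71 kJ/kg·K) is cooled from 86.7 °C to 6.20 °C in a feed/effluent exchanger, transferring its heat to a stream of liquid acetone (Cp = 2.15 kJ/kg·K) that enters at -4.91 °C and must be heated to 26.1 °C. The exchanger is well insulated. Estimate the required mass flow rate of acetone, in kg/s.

ṁ_c = 2.13 kg/s

Heat released by hot stream: Q = 1.03 × 1.71 × (86.7 − 6.20) = 141.78 kJ/s
Energy balance on cold side (adiabatic exchanger): Q = ṁ_c·Cp_c·(T_c,out − T_c,in)
ṁ_c = 141.78 / [2.15 × (26.1 − -4.91)] = 2.1266 kg/s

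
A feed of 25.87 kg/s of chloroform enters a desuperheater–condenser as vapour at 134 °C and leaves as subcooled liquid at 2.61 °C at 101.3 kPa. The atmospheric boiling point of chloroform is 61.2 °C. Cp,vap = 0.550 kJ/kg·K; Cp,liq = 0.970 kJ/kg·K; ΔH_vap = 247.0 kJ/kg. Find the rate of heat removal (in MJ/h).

Q_c = 32000 MJ/h

vapour 134→61.2 °C: -40.04 kJ/kg
condensation at 61.2 °C: -247 kJ/kg
liquid 61.2→2.61 °C: -56.832 kJ/kg
Δh = -40.04 + -247 + -56.832 = -343.87 kJ/kg
Q = ṁ·Δh = 25.87 kg/s × -343.87 kJ/kg = -8896 kJ/s
|Q| = 8896 kW = 32026 MJ/h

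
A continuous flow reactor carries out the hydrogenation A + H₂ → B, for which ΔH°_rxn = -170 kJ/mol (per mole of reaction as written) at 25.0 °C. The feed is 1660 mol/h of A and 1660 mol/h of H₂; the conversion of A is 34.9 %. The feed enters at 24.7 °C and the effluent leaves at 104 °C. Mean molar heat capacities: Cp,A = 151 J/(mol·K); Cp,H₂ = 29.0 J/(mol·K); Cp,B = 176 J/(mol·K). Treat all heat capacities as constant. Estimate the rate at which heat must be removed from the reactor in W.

Extent of reaction ξ = 0.349 × 1660 = 579.34 mol/h
Reaction term: ξ·ΔH°_rxn = 579.34 × -170 = -98488 kJ/h
Sensible, feed 24.7→25 °C: 89.64 kJ/h
Outlet flows (mol/h): A 1080.7, H₂ 1080.7, B 579.34
Sensible, products 25→104 °C: 23422 kJ/h
Q = ΔH = -74976 kJ/h = -20.827 kW
Heat removed = 20827 W

Q_out = 20800 W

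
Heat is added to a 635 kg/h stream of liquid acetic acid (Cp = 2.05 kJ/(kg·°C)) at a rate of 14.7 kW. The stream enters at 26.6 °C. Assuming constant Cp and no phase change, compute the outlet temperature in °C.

Q = 14.7 kW = 52920 kJ/h
ΔT = Q/(ṁ·Cp) = 52920/(635×2.05) = 40.653 K
T_out = 26.6 + 40.653 = 67.253 °C

T_out = 67.3 °C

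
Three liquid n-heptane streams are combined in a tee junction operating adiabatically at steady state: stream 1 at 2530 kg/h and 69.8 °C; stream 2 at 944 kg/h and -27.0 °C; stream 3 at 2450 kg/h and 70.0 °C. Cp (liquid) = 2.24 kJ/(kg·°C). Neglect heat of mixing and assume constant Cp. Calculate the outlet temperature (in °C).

T_out = 54.5 °C

Adiabatic, steady state ⇒ Σ ṁᵢCp,ᵢ(T_out − Tᵢ) = 0
T_out = Σ ṁᵢCp,ᵢTᵢ / Σ ṁᵢCp,ᵢ
      = 722640 / 13270 = 54.457 °C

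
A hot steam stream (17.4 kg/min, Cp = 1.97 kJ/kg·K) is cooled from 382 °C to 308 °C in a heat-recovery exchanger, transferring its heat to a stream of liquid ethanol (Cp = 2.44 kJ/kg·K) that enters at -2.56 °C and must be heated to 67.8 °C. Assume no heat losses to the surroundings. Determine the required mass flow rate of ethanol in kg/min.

ṁ_c = 14.8 kg/min

Heat released by hot stream: Q = 17.4 × 1.97 × (382 − 308) = 2536.6 kJ/min
Energy balance on cold side (adiabatic exchanger): Q = ṁ_c·Cp_c·(T_c,out − T_c,in)
ṁ_c = 2536.6 / [2.44 × (67.8 − -2.56)] = 14.775 kg/min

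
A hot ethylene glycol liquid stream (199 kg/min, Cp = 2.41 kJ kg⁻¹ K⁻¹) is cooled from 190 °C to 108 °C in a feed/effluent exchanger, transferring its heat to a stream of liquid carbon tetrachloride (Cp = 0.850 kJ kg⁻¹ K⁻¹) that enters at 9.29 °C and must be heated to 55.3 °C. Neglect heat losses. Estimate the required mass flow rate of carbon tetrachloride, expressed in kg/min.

Heat released by hot stream: Q = 199 × 2.41 × (190 − 108) = 39326 kJ/min
Energy balance on cold side (adiabatic exchanger): Q = ṁ_c·Cp_c·(T_c,out − T_c,in)
ṁ_c = 39326 / [0.850 × (55.3 − 9.29)] = 1005.6 kg/min

ṁ_c = 1010 kg/min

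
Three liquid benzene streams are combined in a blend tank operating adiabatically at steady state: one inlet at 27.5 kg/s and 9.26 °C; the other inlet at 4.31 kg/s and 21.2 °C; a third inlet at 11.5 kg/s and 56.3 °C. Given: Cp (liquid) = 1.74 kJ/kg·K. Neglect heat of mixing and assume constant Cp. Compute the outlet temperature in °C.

T_out = 22.9 °C

Energy balance with Q = 0: Σ ṁᵢCp,ᵢ(T_out − Tᵢ) = 0
T_out = Σ ṁᵢCp,ᵢTᵢ / Σ ṁᵢCp,ᵢ
      = 1728.6 / 75.359 = 22.939 °C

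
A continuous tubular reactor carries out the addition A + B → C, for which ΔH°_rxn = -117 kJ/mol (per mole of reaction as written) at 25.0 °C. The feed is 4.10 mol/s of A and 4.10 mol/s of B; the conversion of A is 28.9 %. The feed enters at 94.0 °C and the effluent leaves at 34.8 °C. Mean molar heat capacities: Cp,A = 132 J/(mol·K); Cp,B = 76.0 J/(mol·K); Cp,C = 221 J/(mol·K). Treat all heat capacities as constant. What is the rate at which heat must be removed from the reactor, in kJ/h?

Q_out = 680000 kJ/h

Extent of reaction ξ = 0.289 × 4.10 = 1.1849 mol/s
Reaction term: ξ·ΔH°_rxn = 1.1849 × -117 = -138.63 kJ/s
Sensible, feed 94.0→25 °C: -58.843 kJ/s
Outlet flows (mol/s): A 2.9151, B 2.9151, C 1.1849
Sensible, products 25→34.8 °C: 8.5084 kJ/s
Q = ΔH = -188.97 kJ/s = -188.97 kW
Heat removed = 680290 kJ/h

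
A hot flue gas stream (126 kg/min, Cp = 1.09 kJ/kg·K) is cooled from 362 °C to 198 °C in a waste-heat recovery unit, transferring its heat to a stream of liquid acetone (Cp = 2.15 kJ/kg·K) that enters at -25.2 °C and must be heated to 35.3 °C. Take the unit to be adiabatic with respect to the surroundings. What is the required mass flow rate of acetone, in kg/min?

Heat released by hot stream: Q = 126 × 1.09 × (362 − 198) = 22524 kJ/min
Energy balance on cold side (adiabatic exchanger): Q = ṁ_c·Cp_c·(T_c,out − T_c,in)
ṁ_c = 22524 / [2.15 × (35.3 − -25.2)] = 173.16 kg/min

ṁ_c = 173 kg/min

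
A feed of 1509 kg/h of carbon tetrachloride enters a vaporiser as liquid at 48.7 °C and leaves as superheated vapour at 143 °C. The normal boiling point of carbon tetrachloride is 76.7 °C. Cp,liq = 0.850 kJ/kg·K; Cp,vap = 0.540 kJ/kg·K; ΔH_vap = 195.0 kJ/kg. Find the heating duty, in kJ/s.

Q = 107 kJ/s

liquid 48.7→76.7 °C: 23.8 kJ/kg
vaporisation at 76.7 °C: 195 kJ/kg
vapour 76.7→143 °C: 35.802 kJ/kg
Δh = 23.8 + 195 + 35.802 = 254.6 kJ/kg
Q = ṁ·Δh = 1509 kg/h × 254.6 kJ/kg = 384190 kJ/h
|Q| = 106.72 kW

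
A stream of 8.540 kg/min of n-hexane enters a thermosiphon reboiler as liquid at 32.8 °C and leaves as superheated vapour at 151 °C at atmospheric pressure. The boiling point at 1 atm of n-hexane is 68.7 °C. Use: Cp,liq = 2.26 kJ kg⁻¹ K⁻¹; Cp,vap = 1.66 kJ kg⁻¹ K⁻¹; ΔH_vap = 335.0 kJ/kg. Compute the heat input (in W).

liquid 32.8→68.7 °C: 81.134 kJ/kg
vaporisation at 68.7 °C: 335 kJ/kg
vapour 68.7→151 °C: 136.62 kJ/kg
Δh = 81.134 + 335 + 136.62 = 552.75 kJ/kg
Q = ṁ·Δh = 8.540 kg/min × 552.75 kJ/kg = 4720.5 kJ/min
|Q| = 78.675 kW = 78675 W

Q = 78700 W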